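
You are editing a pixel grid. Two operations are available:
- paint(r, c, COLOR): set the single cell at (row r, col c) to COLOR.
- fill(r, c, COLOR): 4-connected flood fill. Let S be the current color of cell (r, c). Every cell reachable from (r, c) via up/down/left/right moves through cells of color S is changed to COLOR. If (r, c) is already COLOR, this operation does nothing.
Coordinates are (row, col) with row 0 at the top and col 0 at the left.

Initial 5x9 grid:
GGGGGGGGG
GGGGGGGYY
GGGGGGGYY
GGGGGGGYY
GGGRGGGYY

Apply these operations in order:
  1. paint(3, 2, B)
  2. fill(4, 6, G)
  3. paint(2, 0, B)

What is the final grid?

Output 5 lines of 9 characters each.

After op 1 paint(3,2,B):
GGGGGGGGG
GGGGGGGYY
GGGGGGGYY
GGBGGGGYY
GGGRGGGYY
After op 2 fill(4,6,G) [0 cells changed]:
GGGGGGGGG
GGGGGGGYY
GGGGGGGYY
GGBGGGGYY
GGGRGGGYY
After op 3 paint(2,0,B):
GGGGGGGGG
GGGGGGGYY
BGGGGGGYY
GGBGGGGYY
GGGRGGGYY

Answer: GGGGGGGGG
GGGGGGGYY
BGGGGGGYY
GGBGGGGYY
GGGRGGGYY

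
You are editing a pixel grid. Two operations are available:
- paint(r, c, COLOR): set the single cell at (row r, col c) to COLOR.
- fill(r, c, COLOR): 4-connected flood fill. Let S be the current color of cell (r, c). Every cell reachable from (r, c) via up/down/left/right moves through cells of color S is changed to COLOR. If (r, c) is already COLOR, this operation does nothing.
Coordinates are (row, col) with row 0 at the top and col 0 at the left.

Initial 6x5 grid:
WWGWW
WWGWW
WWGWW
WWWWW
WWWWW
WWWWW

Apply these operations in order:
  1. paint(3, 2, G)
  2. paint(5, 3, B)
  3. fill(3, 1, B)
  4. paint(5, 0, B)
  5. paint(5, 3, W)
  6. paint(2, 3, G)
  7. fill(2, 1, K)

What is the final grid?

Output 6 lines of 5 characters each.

After op 1 paint(3,2,G):
WWGWW
WWGWW
WWGWW
WWGWW
WWWWW
WWWWW
After op 2 paint(5,3,B):
WWGWW
WWGWW
WWGWW
WWGWW
WWWWW
WWWBW
After op 3 fill(3,1,B) [25 cells changed]:
BBGBB
BBGBB
BBGBB
BBGBB
BBBBB
BBBBB
After op 4 paint(5,0,B):
BBGBB
BBGBB
BBGBB
BBGBB
BBBBB
BBBBB
After op 5 paint(5,3,W):
BBGBB
BBGBB
BBGBB
BBGBB
BBBBB
BBBWB
After op 6 paint(2,3,G):
BBGBB
BBGBB
BBGGB
BBGBB
BBBBB
BBBWB
After op 7 fill(2,1,K) [24 cells changed]:
KKGKK
KKGKK
KKGGK
KKGKK
KKKKK
KKKWK

Answer: KKGKK
KKGKK
KKGGK
KKGKK
KKKKK
KKKWK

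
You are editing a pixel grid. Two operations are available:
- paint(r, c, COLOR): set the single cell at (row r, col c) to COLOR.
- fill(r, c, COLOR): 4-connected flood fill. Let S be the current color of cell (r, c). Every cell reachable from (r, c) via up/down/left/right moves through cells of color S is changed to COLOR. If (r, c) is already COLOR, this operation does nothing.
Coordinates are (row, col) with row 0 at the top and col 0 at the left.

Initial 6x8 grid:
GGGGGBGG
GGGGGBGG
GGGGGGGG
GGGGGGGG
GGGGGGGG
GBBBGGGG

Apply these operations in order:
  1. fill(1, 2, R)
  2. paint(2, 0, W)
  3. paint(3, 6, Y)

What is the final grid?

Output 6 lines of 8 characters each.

After op 1 fill(1,2,R) [43 cells changed]:
RRRRRBRR
RRRRRBRR
RRRRRRRR
RRRRRRRR
RRRRRRRR
RBBBRRRR
After op 2 paint(2,0,W):
RRRRRBRR
RRRRRBRR
WRRRRRRR
RRRRRRRR
RRRRRRRR
RBBBRRRR
After op 3 paint(3,6,Y):
RRRRRBRR
RRRRRBRR
WRRRRRRR
RRRRRRYR
RRRRRRRR
RBBBRRRR

Answer: RRRRRBRR
RRRRRBRR
WRRRRRRR
RRRRRRYR
RRRRRRRR
RBBBRRRR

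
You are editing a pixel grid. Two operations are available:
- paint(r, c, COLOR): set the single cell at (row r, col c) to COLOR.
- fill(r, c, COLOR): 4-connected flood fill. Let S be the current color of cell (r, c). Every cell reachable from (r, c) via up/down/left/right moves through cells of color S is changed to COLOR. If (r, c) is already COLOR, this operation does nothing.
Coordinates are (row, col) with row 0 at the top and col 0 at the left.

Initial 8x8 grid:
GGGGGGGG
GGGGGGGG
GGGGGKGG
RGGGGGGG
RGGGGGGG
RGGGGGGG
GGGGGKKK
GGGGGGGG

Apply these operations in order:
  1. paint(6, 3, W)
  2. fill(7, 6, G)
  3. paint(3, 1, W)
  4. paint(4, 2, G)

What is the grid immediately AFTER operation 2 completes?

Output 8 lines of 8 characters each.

Answer: GGGGGGGG
GGGGGGGG
GGGGGKGG
RGGGGGGG
RGGGGGGG
RGGGGGGG
GGGWGKKK
GGGGGGGG

Derivation:
After op 1 paint(6,3,W):
GGGGGGGG
GGGGGGGG
GGGGGKGG
RGGGGGGG
RGGGGGGG
RGGGGGGG
GGGWGKKK
GGGGGGGG
After op 2 fill(7,6,G) [0 cells changed]:
GGGGGGGG
GGGGGGGG
GGGGGKGG
RGGGGGGG
RGGGGGGG
RGGGGGGG
GGGWGKKK
GGGGGGGG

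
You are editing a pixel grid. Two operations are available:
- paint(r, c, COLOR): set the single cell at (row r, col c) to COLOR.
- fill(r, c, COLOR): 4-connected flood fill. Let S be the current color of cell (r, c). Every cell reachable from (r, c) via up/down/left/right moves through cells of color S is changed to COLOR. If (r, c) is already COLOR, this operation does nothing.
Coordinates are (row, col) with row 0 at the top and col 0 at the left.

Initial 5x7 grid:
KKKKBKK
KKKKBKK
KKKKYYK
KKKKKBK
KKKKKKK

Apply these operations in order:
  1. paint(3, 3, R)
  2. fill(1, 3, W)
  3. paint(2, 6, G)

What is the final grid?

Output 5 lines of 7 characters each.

After op 1 paint(3,3,R):
KKKKBKK
KKKKBKK
KKKKYYK
KKKRKBK
KKKKKKK
After op 2 fill(1,3,W) [29 cells changed]:
WWWWBWW
WWWWBWW
WWWWYYW
WWWRWBW
WWWWWWW
After op 3 paint(2,6,G):
WWWWBWW
WWWWBWW
WWWWYYG
WWWRWBW
WWWWWWW

Answer: WWWWBWW
WWWWBWW
WWWWYYG
WWWRWBW
WWWWWWW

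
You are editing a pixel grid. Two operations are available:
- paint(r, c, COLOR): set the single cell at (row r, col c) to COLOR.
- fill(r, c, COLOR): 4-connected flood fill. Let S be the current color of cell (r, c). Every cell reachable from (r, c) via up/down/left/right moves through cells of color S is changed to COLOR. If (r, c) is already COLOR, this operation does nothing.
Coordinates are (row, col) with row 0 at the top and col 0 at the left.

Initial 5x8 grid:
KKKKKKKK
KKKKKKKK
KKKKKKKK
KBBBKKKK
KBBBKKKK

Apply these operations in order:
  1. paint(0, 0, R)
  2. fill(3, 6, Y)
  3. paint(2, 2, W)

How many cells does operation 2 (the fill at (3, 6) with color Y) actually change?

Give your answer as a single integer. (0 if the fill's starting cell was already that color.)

Answer: 33

Derivation:
After op 1 paint(0,0,R):
RKKKKKKK
KKKKKKKK
KKKKKKKK
KBBBKKKK
KBBBKKKK
After op 2 fill(3,6,Y) [33 cells changed]:
RYYYYYYY
YYYYYYYY
YYYYYYYY
YBBBYYYY
YBBBYYYY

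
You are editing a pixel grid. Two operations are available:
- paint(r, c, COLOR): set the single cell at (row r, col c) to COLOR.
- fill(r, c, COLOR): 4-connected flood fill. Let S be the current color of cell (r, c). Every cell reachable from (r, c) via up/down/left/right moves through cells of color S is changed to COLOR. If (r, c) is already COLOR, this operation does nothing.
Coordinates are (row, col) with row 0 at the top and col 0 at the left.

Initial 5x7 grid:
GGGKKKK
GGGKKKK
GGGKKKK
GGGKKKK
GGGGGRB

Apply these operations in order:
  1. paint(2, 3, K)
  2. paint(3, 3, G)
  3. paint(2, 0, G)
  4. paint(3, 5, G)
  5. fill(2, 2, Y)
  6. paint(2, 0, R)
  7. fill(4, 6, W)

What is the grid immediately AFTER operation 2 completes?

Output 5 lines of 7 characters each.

Answer: GGGKKKK
GGGKKKK
GGGKKKK
GGGGKKK
GGGGGRB

Derivation:
After op 1 paint(2,3,K):
GGGKKKK
GGGKKKK
GGGKKKK
GGGKKKK
GGGGGRB
After op 2 paint(3,3,G):
GGGKKKK
GGGKKKK
GGGKKKK
GGGGKKK
GGGGGRB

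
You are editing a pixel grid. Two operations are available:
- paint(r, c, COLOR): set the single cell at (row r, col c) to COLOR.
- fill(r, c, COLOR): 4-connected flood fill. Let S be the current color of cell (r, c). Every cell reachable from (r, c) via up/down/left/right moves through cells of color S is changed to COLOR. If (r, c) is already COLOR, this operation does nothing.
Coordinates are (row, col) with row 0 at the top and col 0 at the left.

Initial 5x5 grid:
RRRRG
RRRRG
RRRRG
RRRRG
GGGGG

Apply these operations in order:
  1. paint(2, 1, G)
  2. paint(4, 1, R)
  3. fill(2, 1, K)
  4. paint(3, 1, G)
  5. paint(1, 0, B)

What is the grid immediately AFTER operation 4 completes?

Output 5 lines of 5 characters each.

After op 1 paint(2,1,G):
RRRRG
RRRRG
RGRRG
RRRRG
GGGGG
After op 2 paint(4,1,R):
RRRRG
RRRRG
RGRRG
RRRRG
GRGGG
After op 3 fill(2,1,K) [1 cells changed]:
RRRRG
RRRRG
RKRRG
RRRRG
GRGGG
After op 4 paint(3,1,G):
RRRRG
RRRRG
RKRRG
RGRRG
GRGGG

Answer: RRRRG
RRRRG
RKRRG
RGRRG
GRGGG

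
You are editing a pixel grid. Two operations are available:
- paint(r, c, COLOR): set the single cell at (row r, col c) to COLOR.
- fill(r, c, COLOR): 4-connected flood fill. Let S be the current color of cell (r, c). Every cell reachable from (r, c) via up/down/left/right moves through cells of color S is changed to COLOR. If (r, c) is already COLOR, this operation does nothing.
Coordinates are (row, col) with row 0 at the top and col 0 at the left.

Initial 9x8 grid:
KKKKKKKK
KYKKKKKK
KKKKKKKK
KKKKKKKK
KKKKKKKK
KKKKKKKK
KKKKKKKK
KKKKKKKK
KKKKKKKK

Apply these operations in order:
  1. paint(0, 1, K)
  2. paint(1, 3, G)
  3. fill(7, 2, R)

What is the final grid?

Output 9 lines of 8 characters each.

After op 1 paint(0,1,K):
KKKKKKKK
KYKKKKKK
KKKKKKKK
KKKKKKKK
KKKKKKKK
KKKKKKKK
KKKKKKKK
KKKKKKKK
KKKKKKKK
After op 2 paint(1,3,G):
KKKKKKKK
KYKGKKKK
KKKKKKKK
KKKKKKKK
KKKKKKKK
KKKKKKKK
KKKKKKKK
KKKKKKKK
KKKKKKKK
After op 3 fill(7,2,R) [70 cells changed]:
RRRRRRRR
RYRGRRRR
RRRRRRRR
RRRRRRRR
RRRRRRRR
RRRRRRRR
RRRRRRRR
RRRRRRRR
RRRRRRRR

Answer: RRRRRRRR
RYRGRRRR
RRRRRRRR
RRRRRRRR
RRRRRRRR
RRRRRRRR
RRRRRRRR
RRRRRRRR
RRRRRRRR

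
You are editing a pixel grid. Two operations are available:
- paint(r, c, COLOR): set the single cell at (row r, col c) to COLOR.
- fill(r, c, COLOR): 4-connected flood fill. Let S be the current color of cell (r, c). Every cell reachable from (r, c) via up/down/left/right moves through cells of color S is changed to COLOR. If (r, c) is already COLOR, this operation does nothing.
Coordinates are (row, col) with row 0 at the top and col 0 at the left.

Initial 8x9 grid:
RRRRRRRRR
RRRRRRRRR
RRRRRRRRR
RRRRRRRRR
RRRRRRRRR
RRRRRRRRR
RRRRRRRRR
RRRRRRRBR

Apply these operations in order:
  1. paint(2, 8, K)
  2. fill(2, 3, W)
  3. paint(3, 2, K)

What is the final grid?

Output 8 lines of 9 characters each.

After op 1 paint(2,8,K):
RRRRRRRRR
RRRRRRRRR
RRRRRRRRK
RRRRRRRRR
RRRRRRRRR
RRRRRRRRR
RRRRRRRRR
RRRRRRRBR
After op 2 fill(2,3,W) [70 cells changed]:
WWWWWWWWW
WWWWWWWWW
WWWWWWWWK
WWWWWWWWW
WWWWWWWWW
WWWWWWWWW
WWWWWWWWW
WWWWWWWBW
After op 3 paint(3,2,K):
WWWWWWWWW
WWWWWWWWW
WWWWWWWWK
WWKWWWWWW
WWWWWWWWW
WWWWWWWWW
WWWWWWWWW
WWWWWWWBW

Answer: WWWWWWWWW
WWWWWWWWW
WWWWWWWWK
WWKWWWWWW
WWWWWWWWW
WWWWWWWWW
WWWWWWWWW
WWWWWWWBW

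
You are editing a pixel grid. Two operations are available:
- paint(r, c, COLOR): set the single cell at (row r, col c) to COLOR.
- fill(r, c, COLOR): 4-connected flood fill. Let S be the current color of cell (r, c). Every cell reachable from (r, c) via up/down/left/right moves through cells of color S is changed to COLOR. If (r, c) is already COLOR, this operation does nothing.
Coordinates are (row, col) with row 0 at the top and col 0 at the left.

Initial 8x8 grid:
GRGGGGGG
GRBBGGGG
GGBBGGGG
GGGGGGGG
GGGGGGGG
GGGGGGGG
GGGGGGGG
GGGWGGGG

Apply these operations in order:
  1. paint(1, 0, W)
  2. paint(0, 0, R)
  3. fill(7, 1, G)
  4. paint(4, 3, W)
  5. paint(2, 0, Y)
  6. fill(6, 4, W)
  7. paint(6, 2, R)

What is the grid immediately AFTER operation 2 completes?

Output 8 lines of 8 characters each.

Answer: RRGGGGGG
WRBBGGGG
GGBBGGGG
GGGGGGGG
GGGGGGGG
GGGGGGGG
GGGGGGGG
GGGWGGGG

Derivation:
After op 1 paint(1,0,W):
GRGGGGGG
WRBBGGGG
GGBBGGGG
GGGGGGGG
GGGGGGGG
GGGGGGGG
GGGGGGGG
GGGWGGGG
After op 2 paint(0,0,R):
RRGGGGGG
WRBBGGGG
GGBBGGGG
GGGGGGGG
GGGGGGGG
GGGGGGGG
GGGGGGGG
GGGWGGGG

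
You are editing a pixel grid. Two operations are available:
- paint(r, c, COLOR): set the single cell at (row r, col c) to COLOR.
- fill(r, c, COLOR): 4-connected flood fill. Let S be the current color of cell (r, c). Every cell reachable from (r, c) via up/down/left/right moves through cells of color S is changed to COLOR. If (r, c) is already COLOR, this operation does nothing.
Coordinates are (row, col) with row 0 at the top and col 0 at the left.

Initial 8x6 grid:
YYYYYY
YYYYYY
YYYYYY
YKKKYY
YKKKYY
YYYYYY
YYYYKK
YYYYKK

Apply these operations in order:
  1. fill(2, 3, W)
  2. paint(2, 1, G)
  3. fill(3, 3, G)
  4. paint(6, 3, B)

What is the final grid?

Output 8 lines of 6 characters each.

Answer: WWWWWW
WWWWWW
WGWWWW
WGGGWW
WGGGWW
WWWWWW
WWWBKK
WWWWKK

Derivation:
After op 1 fill(2,3,W) [38 cells changed]:
WWWWWW
WWWWWW
WWWWWW
WKKKWW
WKKKWW
WWWWWW
WWWWKK
WWWWKK
After op 2 paint(2,1,G):
WWWWWW
WWWWWW
WGWWWW
WKKKWW
WKKKWW
WWWWWW
WWWWKK
WWWWKK
After op 3 fill(3,3,G) [6 cells changed]:
WWWWWW
WWWWWW
WGWWWW
WGGGWW
WGGGWW
WWWWWW
WWWWKK
WWWWKK
After op 4 paint(6,3,B):
WWWWWW
WWWWWW
WGWWWW
WGGGWW
WGGGWW
WWWWWW
WWWBKK
WWWWKK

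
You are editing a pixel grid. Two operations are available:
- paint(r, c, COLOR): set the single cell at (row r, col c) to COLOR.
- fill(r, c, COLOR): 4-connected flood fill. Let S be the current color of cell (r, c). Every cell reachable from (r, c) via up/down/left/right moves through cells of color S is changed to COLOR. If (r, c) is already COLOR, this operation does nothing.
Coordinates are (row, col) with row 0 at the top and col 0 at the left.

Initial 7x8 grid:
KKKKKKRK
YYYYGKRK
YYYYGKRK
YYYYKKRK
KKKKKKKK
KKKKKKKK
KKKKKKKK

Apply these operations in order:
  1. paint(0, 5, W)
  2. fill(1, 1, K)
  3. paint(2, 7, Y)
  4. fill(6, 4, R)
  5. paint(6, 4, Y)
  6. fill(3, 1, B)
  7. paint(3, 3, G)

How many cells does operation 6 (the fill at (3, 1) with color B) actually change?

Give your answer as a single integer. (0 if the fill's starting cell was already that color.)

Answer: 49

Derivation:
After op 1 paint(0,5,W):
KKKKKWRK
YYYYGKRK
YYYYGKRK
YYYYKKRK
KKKKKKKK
KKKKKKKK
KKKKKKKK
After op 2 fill(1,1,K) [12 cells changed]:
KKKKKWRK
KKKKGKRK
KKKKGKRK
KKKKKKRK
KKKKKKKK
KKKKKKKK
KKKKKKKK
After op 3 paint(2,7,Y):
KKKKKWRK
KKKKGKRK
KKKKGKRY
KKKKKKRK
KKKKKKKK
KKKKKKKK
KKKKKKKK
After op 4 fill(6,4,R) [46 cells changed]:
RRRRRWRK
RRRRGRRK
RRRRGRRY
RRRRRRRR
RRRRRRRR
RRRRRRRR
RRRRRRRR
After op 5 paint(6,4,Y):
RRRRRWRK
RRRRGRRK
RRRRGRRY
RRRRRRRR
RRRRRRRR
RRRRRRRR
RRRRYRRR
After op 6 fill(3,1,B) [49 cells changed]:
BBBBBWBK
BBBBGBBK
BBBBGBBY
BBBBBBBB
BBBBBBBB
BBBBBBBB
BBBBYBBB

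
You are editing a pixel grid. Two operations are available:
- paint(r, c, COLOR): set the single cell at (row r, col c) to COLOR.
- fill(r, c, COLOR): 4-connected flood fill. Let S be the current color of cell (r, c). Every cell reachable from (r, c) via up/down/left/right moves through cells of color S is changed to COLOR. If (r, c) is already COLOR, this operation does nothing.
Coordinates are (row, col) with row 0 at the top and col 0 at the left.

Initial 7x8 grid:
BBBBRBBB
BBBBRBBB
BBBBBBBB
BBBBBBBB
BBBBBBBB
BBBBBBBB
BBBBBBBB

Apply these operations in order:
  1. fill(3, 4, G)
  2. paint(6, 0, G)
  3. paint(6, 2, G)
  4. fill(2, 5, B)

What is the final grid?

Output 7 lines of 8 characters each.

Answer: BBBBRBBB
BBBBRBBB
BBBBBBBB
BBBBBBBB
BBBBBBBB
BBBBBBBB
BBBBBBBB

Derivation:
After op 1 fill(3,4,G) [54 cells changed]:
GGGGRGGG
GGGGRGGG
GGGGGGGG
GGGGGGGG
GGGGGGGG
GGGGGGGG
GGGGGGGG
After op 2 paint(6,0,G):
GGGGRGGG
GGGGRGGG
GGGGGGGG
GGGGGGGG
GGGGGGGG
GGGGGGGG
GGGGGGGG
After op 3 paint(6,2,G):
GGGGRGGG
GGGGRGGG
GGGGGGGG
GGGGGGGG
GGGGGGGG
GGGGGGGG
GGGGGGGG
After op 4 fill(2,5,B) [54 cells changed]:
BBBBRBBB
BBBBRBBB
BBBBBBBB
BBBBBBBB
BBBBBBBB
BBBBBBBB
BBBBBBBB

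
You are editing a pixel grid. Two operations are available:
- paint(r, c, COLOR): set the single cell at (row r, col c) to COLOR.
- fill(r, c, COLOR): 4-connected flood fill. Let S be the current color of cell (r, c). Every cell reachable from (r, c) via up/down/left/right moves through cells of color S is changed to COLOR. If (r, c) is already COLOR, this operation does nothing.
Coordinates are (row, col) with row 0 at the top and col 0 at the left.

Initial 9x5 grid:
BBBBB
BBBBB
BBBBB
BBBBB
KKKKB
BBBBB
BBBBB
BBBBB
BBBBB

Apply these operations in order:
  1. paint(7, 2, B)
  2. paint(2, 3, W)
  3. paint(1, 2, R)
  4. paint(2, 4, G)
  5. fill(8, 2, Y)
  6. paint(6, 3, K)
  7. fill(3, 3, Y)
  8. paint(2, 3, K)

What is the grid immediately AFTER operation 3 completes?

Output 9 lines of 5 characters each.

After op 1 paint(7,2,B):
BBBBB
BBBBB
BBBBB
BBBBB
KKKKB
BBBBB
BBBBB
BBBBB
BBBBB
After op 2 paint(2,3,W):
BBBBB
BBBBB
BBBWB
BBBBB
KKKKB
BBBBB
BBBBB
BBBBB
BBBBB
After op 3 paint(1,2,R):
BBBBB
BBRBB
BBBWB
BBBBB
KKKKB
BBBBB
BBBBB
BBBBB
BBBBB

Answer: BBBBB
BBRBB
BBBWB
BBBBB
KKKKB
BBBBB
BBBBB
BBBBB
BBBBB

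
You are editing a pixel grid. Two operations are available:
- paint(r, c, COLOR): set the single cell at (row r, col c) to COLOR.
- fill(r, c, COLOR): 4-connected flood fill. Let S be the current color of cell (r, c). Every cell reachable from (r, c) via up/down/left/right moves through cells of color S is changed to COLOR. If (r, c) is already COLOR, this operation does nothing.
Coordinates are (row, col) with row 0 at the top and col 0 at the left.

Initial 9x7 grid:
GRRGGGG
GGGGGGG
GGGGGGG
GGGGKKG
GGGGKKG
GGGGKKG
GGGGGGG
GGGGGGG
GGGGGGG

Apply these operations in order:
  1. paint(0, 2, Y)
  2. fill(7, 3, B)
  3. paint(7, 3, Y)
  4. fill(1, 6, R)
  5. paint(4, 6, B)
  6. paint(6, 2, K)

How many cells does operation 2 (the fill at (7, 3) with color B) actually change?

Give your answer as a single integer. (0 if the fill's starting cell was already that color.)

Answer: 55

Derivation:
After op 1 paint(0,2,Y):
GRYGGGG
GGGGGGG
GGGGGGG
GGGGKKG
GGGGKKG
GGGGKKG
GGGGGGG
GGGGGGG
GGGGGGG
After op 2 fill(7,3,B) [55 cells changed]:
BRYBBBB
BBBBBBB
BBBBBBB
BBBBKKB
BBBBKKB
BBBBKKB
BBBBBBB
BBBBBBB
BBBBBBB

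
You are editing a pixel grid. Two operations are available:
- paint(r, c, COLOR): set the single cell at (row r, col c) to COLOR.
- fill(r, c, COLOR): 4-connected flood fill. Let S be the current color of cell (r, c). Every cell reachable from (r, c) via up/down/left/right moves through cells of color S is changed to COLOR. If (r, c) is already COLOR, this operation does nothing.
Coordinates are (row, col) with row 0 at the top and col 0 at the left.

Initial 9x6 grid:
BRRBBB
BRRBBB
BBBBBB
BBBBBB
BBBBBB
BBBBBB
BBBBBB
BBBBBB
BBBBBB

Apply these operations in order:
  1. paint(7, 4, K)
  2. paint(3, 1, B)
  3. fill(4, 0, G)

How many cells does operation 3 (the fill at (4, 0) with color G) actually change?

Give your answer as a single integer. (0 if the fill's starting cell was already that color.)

After op 1 paint(7,4,K):
BRRBBB
BRRBBB
BBBBBB
BBBBBB
BBBBBB
BBBBBB
BBBBBB
BBBBKB
BBBBBB
After op 2 paint(3,1,B):
BRRBBB
BRRBBB
BBBBBB
BBBBBB
BBBBBB
BBBBBB
BBBBBB
BBBBKB
BBBBBB
After op 3 fill(4,0,G) [49 cells changed]:
GRRGGG
GRRGGG
GGGGGG
GGGGGG
GGGGGG
GGGGGG
GGGGGG
GGGGKG
GGGGGG

Answer: 49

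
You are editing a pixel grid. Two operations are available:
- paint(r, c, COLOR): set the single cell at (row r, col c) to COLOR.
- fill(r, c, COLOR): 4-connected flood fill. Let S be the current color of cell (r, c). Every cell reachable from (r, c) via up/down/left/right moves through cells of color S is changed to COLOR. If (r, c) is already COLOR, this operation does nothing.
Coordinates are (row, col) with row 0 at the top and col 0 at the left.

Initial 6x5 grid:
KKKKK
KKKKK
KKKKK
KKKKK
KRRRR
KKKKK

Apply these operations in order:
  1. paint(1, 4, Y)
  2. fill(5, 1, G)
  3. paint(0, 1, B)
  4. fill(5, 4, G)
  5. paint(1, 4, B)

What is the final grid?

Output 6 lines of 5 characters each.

After op 1 paint(1,4,Y):
KKKKK
KKKKY
KKKKK
KKKKK
KRRRR
KKKKK
After op 2 fill(5,1,G) [25 cells changed]:
GGGGG
GGGGY
GGGGG
GGGGG
GRRRR
GGGGG
After op 3 paint(0,1,B):
GBGGG
GGGGY
GGGGG
GGGGG
GRRRR
GGGGG
After op 4 fill(5,4,G) [0 cells changed]:
GBGGG
GGGGY
GGGGG
GGGGG
GRRRR
GGGGG
After op 5 paint(1,4,B):
GBGGG
GGGGB
GGGGG
GGGGG
GRRRR
GGGGG

Answer: GBGGG
GGGGB
GGGGG
GGGGG
GRRRR
GGGGG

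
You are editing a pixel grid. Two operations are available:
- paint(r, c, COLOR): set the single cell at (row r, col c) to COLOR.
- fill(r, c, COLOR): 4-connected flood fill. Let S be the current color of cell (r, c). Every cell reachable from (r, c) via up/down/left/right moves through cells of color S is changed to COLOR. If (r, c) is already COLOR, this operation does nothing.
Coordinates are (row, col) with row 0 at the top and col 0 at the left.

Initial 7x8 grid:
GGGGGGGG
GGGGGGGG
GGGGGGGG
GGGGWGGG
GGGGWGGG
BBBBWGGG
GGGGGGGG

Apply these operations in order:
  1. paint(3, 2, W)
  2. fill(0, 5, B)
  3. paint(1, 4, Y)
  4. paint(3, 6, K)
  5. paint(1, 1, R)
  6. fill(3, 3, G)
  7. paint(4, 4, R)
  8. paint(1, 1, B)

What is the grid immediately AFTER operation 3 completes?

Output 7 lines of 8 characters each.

After op 1 paint(3,2,W):
GGGGGGGG
GGGGGGGG
GGGGGGGG
GGWGWGGG
GGGGWGGG
BBBBWGGG
GGGGGGGG
After op 2 fill(0,5,B) [48 cells changed]:
BBBBBBBB
BBBBBBBB
BBBBBBBB
BBWBWBBB
BBBBWBBB
BBBBWBBB
BBBBBBBB
After op 3 paint(1,4,Y):
BBBBBBBB
BBBBYBBB
BBBBBBBB
BBWBWBBB
BBBBWBBB
BBBBWBBB
BBBBBBBB

Answer: BBBBBBBB
BBBBYBBB
BBBBBBBB
BBWBWBBB
BBBBWBBB
BBBBWBBB
BBBBBBBB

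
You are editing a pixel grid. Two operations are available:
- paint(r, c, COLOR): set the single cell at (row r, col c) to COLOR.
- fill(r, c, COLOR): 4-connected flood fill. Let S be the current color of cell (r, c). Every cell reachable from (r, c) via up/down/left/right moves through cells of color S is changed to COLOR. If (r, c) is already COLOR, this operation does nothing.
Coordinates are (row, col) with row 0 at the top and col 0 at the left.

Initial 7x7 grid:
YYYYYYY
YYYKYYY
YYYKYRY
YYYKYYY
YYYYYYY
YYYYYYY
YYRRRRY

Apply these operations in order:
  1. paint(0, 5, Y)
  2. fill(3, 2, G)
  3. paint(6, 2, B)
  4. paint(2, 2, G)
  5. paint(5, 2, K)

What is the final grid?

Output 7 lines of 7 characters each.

After op 1 paint(0,5,Y):
YYYYYYY
YYYKYYY
YYYKYRY
YYYKYYY
YYYYYYY
YYYYYYY
YYRRRRY
After op 2 fill(3,2,G) [41 cells changed]:
GGGGGGG
GGGKGGG
GGGKGRG
GGGKGGG
GGGGGGG
GGGGGGG
GGRRRRG
After op 3 paint(6,2,B):
GGGGGGG
GGGKGGG
GGGKGRG
GGGKGGG
GGGGGGG
GGGGGGG
GGBRRRG
After op 4 paint(2,2,G):
GGGGGGG
GGGKGGG
GGGKGRG
GGGKGGG
GGGGGGG
GGGGGGG
GGBRRRG
After op 5 paint(5,2,K):
GGGGGGG
GGGKGGG
GGGKGRG
GGGKGGG
GGGGGGG
GGKGGGG
GGBRRRG

Answer: GGGGGGG
GGGKGGG
GGGKGRG
GGGKGGG
GGGGGGG
GGKGGGG
GGBRRRG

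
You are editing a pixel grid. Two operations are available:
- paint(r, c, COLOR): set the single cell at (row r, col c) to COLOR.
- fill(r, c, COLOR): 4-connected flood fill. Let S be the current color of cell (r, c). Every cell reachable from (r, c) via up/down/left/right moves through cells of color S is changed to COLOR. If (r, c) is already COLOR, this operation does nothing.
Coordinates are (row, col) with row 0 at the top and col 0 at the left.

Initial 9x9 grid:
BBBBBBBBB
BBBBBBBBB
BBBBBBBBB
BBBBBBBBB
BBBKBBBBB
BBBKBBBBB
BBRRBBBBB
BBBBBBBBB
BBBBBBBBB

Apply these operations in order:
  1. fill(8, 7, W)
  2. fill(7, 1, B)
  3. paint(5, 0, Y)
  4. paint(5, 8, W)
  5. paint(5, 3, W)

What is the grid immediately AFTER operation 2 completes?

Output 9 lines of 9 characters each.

After op 1 fill(8,7,W) [77 cells changed]:
WWWWWWWWW
WWWWWWWWW
WWWWWWWWW
WWWWWWWWW
WWWKWWWWW
WWWKWWWWW
WWRRWWWWW
WWWWWWWWW
WWWWWWWWW
After op 2 fill(7,1,B) [77 cells changed]:
BBBBBBBBB
BBBBBBBBB
BBBBBBBBB
BBBBBBBBB
BBBKBBBBB
BBBKBBBBB
BBRRBBBBB
BBBBBBBBB
BBBBBBBBB

Answer: BBBBBBBBB
BBBBBBBBB
BBBBBBBBB
BBBBBBBBB
BBBKBBBBB
BBBKBBBBB
BBRRBBBBB
BBBBBBBBB
BBBBBBBBB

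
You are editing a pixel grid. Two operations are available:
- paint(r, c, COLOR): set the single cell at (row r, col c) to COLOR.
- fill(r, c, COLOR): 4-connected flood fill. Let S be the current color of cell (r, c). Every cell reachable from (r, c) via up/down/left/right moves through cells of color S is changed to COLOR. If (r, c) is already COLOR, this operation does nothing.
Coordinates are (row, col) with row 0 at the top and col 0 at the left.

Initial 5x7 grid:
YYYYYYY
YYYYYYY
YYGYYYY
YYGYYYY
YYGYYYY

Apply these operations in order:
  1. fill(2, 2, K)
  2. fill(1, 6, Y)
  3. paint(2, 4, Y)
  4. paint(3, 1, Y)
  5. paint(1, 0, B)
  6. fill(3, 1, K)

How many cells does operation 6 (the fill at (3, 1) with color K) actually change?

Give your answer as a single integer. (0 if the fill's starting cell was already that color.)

Answer: 31

Derivation:
After op 1 fill(2,2,K) [3 cells changed]:
YYYYYYY
YYYYYYY
YYKYYYY
YYKYYYY
YYKYYYY
After op 2 fill(1,6,Y) [0 cells changed]:
YYYYYYY
YYYYYYY
YYKYYYY
YYKYYYY
YYKYYYY
After op 3 paint(2,4,Y):
YYYYYYY
YYYYYYY
YYKYYYY
YYKYYYY
YYKYYYY
After op 4 paint(3,1,Y):
YYYYYYY
YYYYYYY
YYKYYYY
YYKYYYY
YYKYYYY
After op 5 paint(1,0,B):
YYYYYYY
BYYYYYY
YYKYYYY
YYKYYYY
YYKYYYY
After op 6 fill(3,1,K) [31 cells changed]:
KKKKKKK
BKKKKKK
KKKKKKK
KKKKKKK
KKKKKKK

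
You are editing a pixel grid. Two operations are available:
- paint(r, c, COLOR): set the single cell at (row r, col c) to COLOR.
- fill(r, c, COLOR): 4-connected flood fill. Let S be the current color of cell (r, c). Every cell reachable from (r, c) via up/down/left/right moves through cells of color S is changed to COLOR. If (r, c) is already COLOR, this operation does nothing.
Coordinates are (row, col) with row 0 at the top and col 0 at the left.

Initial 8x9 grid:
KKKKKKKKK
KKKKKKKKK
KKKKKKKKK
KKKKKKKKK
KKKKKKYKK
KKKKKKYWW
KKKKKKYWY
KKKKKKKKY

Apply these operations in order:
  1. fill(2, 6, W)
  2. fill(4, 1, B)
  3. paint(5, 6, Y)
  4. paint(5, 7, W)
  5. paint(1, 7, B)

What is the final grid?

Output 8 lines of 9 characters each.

After op 1 fill(2,6,W) [64 cells changed]:
WWWWWWWWW
WWWWWWWWW
WWWWWWWWW
WWWWWWWWW
WWWWWWYWW
WWWWWWYWW
WWWWWWYWY
WWWWWWWWY
After op 2 fill(4,1,B) [67 cells changed]:
BBBBBBBBB
BBBBBBBBB
BBBBBBBBB
BBBBBBBBB
BBBBBBYBB
BBBBBBYBB
BBBBBBYBY
BBBBBBBBY
After op 3 paint(5,6,Y):
BBBBBBBBB
BBBBBBBBB
BBBBBBBBB
BBBBBBBBB
BBBBBBYBB
BBBBBBYBB
BBBBBBYBY
BBBBBBBBY
After op 4 paint(5,7,W):
BBBBBBBBB
BBBBBBBBB
BBBBBBBBB
BBBBBBBBB
BBBBBBYBB
BBBBBBYWB
BBBBBBYBY
BBBBBBBBY
After op 5 paint(1,7,B):
BBBBBBBBB
BBBBBBBBB
BBBBBBBBB
BBBBBBBBB
BBBBBBYBB
BBBBBBYWB
BBBBBBYBY
BBBBBBBBY

Answer: BBBBBBBBB
BBBBBBBBB
BBBBBBBBB
BBBBBBBBB
BBBBBBYBB
BBBBBBYWB
BBBBBBYBY
BBBBBBBBY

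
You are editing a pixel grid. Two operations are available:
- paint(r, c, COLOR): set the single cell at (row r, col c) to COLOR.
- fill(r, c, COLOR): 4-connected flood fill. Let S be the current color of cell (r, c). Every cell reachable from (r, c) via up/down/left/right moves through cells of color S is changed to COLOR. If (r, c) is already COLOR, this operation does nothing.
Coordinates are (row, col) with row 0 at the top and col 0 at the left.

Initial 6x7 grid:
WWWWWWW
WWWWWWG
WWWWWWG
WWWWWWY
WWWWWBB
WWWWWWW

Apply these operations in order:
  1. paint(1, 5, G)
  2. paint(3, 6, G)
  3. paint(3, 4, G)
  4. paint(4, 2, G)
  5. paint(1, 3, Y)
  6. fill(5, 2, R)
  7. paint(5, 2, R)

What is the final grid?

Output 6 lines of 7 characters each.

Answer: RRRRRRR
RRRYRGG
RRRRRRG
RRRRGRG
RRGRRBB
RRRRRRR

Derivation:
After op 1 paint(1,5,G):
WWWWWWW
WWWWWGG
WWWWWWG
WWWWWWY
WWWWWBB
WWWWWWW
After op 2 paint(3,6,G):
WWWWWWW
WWWWWGG
WWWWWWG
WWWWWWG
WWWWWBB
WWWWWWW
After op 3 paint(3,4,G):
WWWWWWW
WWWWWGG
WWWWWWG
WWWWGWG
WWWWWBB
WWWWWWW
After op 4 paint(4,2,G):
WWWWWWW
WWWWWGG
WWWWWWG
WWWWGWG
WWGWWBB
WWWWWWW
After op 5 paint(1,3,Y):
WWWWWWW
WWWYWGG
WWWWWWG
WWWWGWG
WWGWWBB
WWWWWWW
After op 6 fill(5,2,R) [33 cells changed]:
RRRRRRR
RRRYRGG
RRRRRRG
RRRRGRG
RRGRRBB
RRRRRRR
After op 7 paint(5,2,R):
RRRRRRR
RRRYRGG
RRRRRRG
RRRRGRG
RRGRRBB
RRRRRRR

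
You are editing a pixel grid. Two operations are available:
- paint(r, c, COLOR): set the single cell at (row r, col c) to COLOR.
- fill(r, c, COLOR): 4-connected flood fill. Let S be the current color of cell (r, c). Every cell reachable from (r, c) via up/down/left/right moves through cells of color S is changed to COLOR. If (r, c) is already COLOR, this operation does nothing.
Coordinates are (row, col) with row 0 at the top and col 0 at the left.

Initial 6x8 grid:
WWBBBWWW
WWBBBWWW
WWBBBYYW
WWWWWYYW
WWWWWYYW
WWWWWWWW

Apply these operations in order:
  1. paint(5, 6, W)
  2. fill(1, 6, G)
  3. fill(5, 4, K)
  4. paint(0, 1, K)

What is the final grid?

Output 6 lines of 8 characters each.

After op 1 paint(5,6,W):
WWBBBWWW
WWBBBWWW
WWBBBYYW
WWWWWYYW
WWWWWYYW
WWWWWWWW
After op 2 fill(1,6,G) [33 cells changed]:
GGBBBGGG
GGBBBGGG
GGBBBYYG
GGGGGYYG
GGGGGYYG
GGGGGGGG
After op 3 fill(5,4,K) [33 cells changed]:
KKBBBKKK
KKBBBKKK
KKBBBYYK
KKKKKYYK
KKKKKYYK
KKKKKKKK
After op 4 paint(0,1,K):
KKBBBKKK
KKBBBKKK
KKBBBYYK
KKKKKYYK
KKKKKYYK
KKKKKKKK

Answer: KKBBBKKK
KKBBBKKK
KKBBBYYK
KKKKKYYK
KKKKKYYK
KKKKKKKK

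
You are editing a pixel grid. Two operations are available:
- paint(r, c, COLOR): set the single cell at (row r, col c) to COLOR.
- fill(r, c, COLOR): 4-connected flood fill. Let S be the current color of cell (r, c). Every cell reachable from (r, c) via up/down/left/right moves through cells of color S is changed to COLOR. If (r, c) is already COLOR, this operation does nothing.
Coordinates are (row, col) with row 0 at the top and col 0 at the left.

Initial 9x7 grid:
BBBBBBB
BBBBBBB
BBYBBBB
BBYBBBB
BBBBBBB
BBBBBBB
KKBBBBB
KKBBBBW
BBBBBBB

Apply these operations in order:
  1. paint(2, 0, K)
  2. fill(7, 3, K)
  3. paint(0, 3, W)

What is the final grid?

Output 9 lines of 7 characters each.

After op 1 paint(2,0,K):
BBBBBBB
BBBBBBB
KBYBBBB
BBYBBBB
BBBBBBB
BBBBBBB
KKBBBBB
KKBBBBW
BBBBBBB
After op 2 fill(7,3,K) [55 cells changed]:
KKKKKKK
KKKKKKK
KKYKKKK
KKYKKKK
KKKKKKK
KKKKKKK
KKKKKKK
KKKKKKW
KKKKKKK
After op 3 paint(0,3,W):
KKKWKKK
KKKKKKK
KKYKKKK
KKYKKKK
KKKKKKK
KKKKKKK
KKKKKKK
KKKKKKW
KKKKKKK

Answer: KKKWKKK
KKKKKKK
KKYKKKK
KKYKKKK
KKKKKKK
KKKKKKK
KKKKKKK
KKKKKKW
KKKKKKK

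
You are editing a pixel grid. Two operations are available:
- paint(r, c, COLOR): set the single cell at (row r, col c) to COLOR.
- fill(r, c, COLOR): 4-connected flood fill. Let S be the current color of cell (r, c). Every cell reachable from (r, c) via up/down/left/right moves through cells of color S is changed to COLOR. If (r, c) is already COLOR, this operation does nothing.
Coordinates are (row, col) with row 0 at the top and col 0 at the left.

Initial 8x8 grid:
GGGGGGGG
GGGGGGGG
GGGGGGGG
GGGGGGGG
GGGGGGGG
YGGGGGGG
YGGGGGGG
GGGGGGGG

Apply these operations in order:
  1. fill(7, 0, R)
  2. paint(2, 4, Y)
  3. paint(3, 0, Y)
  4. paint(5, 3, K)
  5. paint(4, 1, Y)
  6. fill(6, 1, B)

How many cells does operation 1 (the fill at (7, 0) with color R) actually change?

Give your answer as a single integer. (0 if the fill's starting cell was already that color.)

After op 1 fill(7,0,R) [62 cells changed]:
RRRRRRRR
RRRRRRRR
RRRRRRRR
RRRRRRRR
RRRRRRRR
YRRRRRRR
YRRRRRRR
RRRRRRRR

Answer: 62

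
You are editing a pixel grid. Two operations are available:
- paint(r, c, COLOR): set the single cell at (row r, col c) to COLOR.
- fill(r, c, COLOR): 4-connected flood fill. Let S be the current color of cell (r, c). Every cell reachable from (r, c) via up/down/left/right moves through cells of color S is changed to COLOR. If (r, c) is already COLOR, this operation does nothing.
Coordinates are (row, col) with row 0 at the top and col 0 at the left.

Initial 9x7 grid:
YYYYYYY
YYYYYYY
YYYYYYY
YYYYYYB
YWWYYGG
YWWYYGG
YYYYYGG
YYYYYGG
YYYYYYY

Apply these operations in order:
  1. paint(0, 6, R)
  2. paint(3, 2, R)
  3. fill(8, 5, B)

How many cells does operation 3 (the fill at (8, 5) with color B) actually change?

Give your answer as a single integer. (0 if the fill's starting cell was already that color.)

After op 1 paint(0,6,R):
YYYYYYR
YYYYYYY
YYYYYYY
YYYYYYB
YWWYYGG
YWWYYGG
YYYYYGG
YYYYYGG
YYYYYYY
After op 2 paint(3,2,R):
YYYYYYR
YYYYYYY
YYYYYYY
YYRYYYB
YWWYYGG
YWWYYGG
YYYYYGG
YYYYYGG
YYYYYYY
After op 3 fill(8,5,B) [48 cells changed]:
BBBBBBR
BBBBBBB
BBBBBBB
BBRBBBB
BWWBBGG
BWWBBGG
BBBBBGG
BBBBBGG
BBBBBBB

Answer: 48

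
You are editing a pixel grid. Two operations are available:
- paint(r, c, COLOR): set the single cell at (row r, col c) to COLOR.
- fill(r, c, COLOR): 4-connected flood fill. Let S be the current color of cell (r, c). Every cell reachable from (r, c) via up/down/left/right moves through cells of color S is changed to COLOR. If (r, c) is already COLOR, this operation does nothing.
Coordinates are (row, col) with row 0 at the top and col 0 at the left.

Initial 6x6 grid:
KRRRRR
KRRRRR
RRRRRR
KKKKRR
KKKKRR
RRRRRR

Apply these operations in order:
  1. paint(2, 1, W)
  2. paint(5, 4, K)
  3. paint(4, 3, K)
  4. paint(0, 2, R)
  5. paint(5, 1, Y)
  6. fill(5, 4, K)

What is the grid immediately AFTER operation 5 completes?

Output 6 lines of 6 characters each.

Answer: KRRRRR
KRRRRR
RWRRRR
KKKKRR
KKKKRR
RYRRKR

Derivation:
After op 1 paint(2,1,W):
KRRRRR
KRRRRR
RWRRRR
KKKKRR
KKKKRR
RRRRRR
After op 2 paint(5,4,K):
KRRRRR
KRRRRR
RWRRRR
KKKKRR
KKKKRR
RRRRKR
After op 3 paint(4,3,K):
KRRRRR
KRRRRR
RWRRRR
KKKKRR
KKKKRR
RRRRKR
After op 4 paint(0,2,R):
KRRRRR
KRRRRR
RWRRRR
KKKKRR
KKKKRR
RRRRKR
After op 5 paint(5,1,Y):
KRRRRR
KRRRRR
RWRRRR
KKKKRR
KKKKRR
RYRRKR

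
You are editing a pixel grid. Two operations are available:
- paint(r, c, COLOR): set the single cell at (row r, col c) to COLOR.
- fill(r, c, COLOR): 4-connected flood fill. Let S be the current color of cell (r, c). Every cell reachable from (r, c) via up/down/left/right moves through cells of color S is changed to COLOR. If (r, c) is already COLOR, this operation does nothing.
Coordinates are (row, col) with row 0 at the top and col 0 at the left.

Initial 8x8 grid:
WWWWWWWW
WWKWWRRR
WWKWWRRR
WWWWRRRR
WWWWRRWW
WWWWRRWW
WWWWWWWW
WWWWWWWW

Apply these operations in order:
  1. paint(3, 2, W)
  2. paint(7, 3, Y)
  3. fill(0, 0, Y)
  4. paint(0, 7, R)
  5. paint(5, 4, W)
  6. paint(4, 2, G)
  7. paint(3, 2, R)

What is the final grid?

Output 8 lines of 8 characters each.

After op 1 paint(3,2,W):
WWWWWWWW
WWKWWRRR
WWKWWRRR
WWWWRRRR
WWWWRRWW
WWWWRRWW
WWWWWWWW
WWWWWWWW
After op 2 paint(7,3,Y):
WWWWWWWW
WWKWWRRR
WWKWWRRR
WWWWRRRR
WWWWRRWW
WWWWRRWW
WWWWWWWW
WWWYWWWW
After op 3 fill(0,0,Y) [47 cells changed]:
YYYYYYYY
YYKYYRRR
YYKYYRRR
YYYYRRRR
YYYYRRYY
YYYYRRYY
YYYYYYYY
YYYYYYYY
After op 4 paint(0,7,R):
YYYYYYYR
YYKYYRRR
YYKYYRRR
YYYYRRRR
YYYYRRYY
YYYYRRYY
YYYYYYYY
YYYYYYYY
After op 5 paint(5,4,W):
YYYYYYYR
YYKYYRRR
YYKYYRRR
YYYYRRRR
YYYYRRYY
YYYYWRYY
YYYYYYYY
YYYYYYYY
After op 6 paint(4,2,G):
YYYYYYYR
YYKYYRRR
YYKYYRRR
YYYYRRRR
YYGYRRYY
YYYYWRYY
YYYYYYYY
YYYYYYYY
After op 7 paint(3,2,R):
YYYYYYYR
YYKYYRRR
YYKYYRRR
YYRYRRRR
YYGYRRYY
YYYYWRYY
YYYYYYYY
YYYYYYYY

Answer: YYYYYYYR
YYKYYRRR
YYKYYRRR
YYRYRRRR
YYGYRRYY
YYYYWRYY
YYYYYYYY
YYYYYYYY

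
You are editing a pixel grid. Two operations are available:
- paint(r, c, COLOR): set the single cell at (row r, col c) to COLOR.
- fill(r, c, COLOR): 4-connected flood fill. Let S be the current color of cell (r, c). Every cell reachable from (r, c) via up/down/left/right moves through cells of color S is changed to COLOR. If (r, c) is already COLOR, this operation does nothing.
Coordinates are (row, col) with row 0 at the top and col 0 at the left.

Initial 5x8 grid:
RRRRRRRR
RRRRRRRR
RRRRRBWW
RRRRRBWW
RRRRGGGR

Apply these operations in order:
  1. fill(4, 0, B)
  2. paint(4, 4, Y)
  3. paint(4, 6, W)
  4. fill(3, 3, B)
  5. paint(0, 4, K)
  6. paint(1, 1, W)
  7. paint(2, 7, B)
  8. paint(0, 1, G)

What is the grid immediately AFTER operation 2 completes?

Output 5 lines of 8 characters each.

Answer: BBBBBBBB
BBBBBBBB
BBBBBBWW
BBBBBBWW
BBBBYGGR

Derivation:
After op 1 fill(4,0,B) [30 cells changed]:
BBBBBBBB
BBBBBBBB
BBBBBBWW
BBBBBBWW
BBBBGGGR
After op 2 paint(4,4,Y):
BBBBBBBB
BBBBBBBB
BBBBBBWW
BBBBBBWW
BBBBYGGR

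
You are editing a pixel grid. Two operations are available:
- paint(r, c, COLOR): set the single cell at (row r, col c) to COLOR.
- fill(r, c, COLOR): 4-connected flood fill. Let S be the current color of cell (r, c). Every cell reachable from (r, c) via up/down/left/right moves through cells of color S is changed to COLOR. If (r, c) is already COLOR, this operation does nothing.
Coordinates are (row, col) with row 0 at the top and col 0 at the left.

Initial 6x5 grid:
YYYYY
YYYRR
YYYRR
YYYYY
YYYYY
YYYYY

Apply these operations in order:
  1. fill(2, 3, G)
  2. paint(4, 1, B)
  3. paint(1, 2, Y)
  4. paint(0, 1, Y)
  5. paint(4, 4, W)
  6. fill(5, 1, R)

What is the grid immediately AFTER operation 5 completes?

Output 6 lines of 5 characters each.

After op 1 fill(2,3,G) [4 cells changed]:
YYYYY
YYYGG
YYYGG
YYYYY
YYYYY
YYYYY
After op 2 paint(4,1,B):
YYYYY
YYYGG
YYYGG
YYYYY
YBYYY
YYYYY
After op 3 paint(1,2,Y):
YYYYY
YYYGG
YYYGG
YYYYY
YBYYY
YYYYY
After op 4 paint(0,1,Y):
YYYYY
YYYGG
YYYGG
YYYYY
YBYYY
YYYYY
After op 5 paint(4,4,W):
YYYYY
YYYGG
YYYGG
YYYYY
YBYYW
YYYYY

Answer: YYYYY
YYYGG
YYYGG
YYYYY
YBYYW
YYYYY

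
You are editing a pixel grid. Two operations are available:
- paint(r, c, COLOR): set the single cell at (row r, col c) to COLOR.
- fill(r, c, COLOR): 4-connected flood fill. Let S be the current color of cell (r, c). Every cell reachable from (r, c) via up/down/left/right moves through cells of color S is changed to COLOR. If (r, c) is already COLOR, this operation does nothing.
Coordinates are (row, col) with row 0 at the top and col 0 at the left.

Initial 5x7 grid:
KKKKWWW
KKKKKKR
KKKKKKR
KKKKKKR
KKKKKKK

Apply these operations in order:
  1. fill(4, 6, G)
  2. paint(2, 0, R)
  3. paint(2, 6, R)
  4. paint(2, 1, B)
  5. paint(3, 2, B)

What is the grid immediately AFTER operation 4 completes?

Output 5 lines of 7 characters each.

After op 1 fill(4,6,G) [29 cells changed]:
GGGGWWW
GGGGGGR
GGGGGGR
GGGGGGR
GGGGGGG
After op 2 paint(2,0,R):
GGGGWWW
GGGGGGR
RGGGGGR
GGGGGGR
GGGGGGG
After op 3 paint(2,6,R):
GGGGWWW
GGGGGGR
RGGGGGR
GGGGGGR
GGGGGGG
After op 4 paint(2,1,B):
GGGGWWW
GGGGGGR
RBGGGGR
GGGGGGR
GGGGGGG

Answer: GGGGWWW
GGGGGGR
RBGGGGR
GGGGGGR
GGGGGGG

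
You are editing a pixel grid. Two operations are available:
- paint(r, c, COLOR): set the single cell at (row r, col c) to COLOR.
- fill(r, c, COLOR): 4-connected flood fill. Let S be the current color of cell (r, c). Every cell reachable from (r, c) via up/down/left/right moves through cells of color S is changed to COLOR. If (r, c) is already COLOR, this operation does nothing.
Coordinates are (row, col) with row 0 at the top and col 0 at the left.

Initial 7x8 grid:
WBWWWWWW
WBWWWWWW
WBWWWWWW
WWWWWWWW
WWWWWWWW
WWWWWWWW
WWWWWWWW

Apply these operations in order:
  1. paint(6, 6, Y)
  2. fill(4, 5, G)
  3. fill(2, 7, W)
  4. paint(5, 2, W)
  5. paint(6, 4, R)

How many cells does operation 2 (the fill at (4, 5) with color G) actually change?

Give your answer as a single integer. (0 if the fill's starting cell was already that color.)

After op 1 paint(6,6,Y):
WBWWWWWW
WBWWWWWW
WBWWWWWW
WWWWWWWW
WWWWWWWW
WWWWWWWW
WWWWWWYW
After op 2 fill(4,5,G) [52 cells changed]:
GBGGGGGG
GBGGGGGG
GBGGGGGG
GGGGGGGG
GGGGGGGG
GGGGGGGG
GGGGGGYG

Answer: 52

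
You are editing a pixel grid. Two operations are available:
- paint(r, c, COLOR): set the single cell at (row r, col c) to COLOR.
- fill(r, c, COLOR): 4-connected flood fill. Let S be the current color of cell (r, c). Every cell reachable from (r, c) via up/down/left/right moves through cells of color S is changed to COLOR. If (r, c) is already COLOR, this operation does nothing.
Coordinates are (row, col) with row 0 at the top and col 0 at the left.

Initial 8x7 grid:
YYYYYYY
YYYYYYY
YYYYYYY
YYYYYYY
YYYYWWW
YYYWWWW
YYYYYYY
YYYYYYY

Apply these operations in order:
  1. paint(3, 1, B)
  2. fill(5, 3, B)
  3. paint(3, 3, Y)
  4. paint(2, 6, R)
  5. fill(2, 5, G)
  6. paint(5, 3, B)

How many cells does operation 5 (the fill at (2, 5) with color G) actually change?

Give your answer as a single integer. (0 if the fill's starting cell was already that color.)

After op 1 paint(3,1,B):
YYYYYYY
YYYYYYY
YYYYYYY
YBYYYYY
YYYYWWW
YYYWWWW
YYYYYYY
YYYYYYY
After op 2 fill(5,3,B) [7 cells changed]:
YYYYYYY
YYYYYYY
YYYYYYY
YBYYYYY
YYYYBBB
YYYBBBB
YYYYYYY
YYYYYYY
After op 3 paint(3,3,Y):
YYYYYYY
YYYYYYY
YYYYYYY
YBYYYYY
YYYYBBB
YYYBBBB
YYYYYYY
YYYYYYY
After op 4 paint(2,6,R):
YYYYYYY
YYYYYYY
YYYYYYR
YBYYYYY
YYYYBBB
YYYBBBB
YYYYYYY
YYYYYYY
After op 5 fill(2,5,G) [47 cells changed]:
GGGGGGG
GGGGGGG
GGGGGGR
GBGGGGG
GGGGBBB
GGGBBBB
GGGGGGG
GGGGGGG

Answer: 47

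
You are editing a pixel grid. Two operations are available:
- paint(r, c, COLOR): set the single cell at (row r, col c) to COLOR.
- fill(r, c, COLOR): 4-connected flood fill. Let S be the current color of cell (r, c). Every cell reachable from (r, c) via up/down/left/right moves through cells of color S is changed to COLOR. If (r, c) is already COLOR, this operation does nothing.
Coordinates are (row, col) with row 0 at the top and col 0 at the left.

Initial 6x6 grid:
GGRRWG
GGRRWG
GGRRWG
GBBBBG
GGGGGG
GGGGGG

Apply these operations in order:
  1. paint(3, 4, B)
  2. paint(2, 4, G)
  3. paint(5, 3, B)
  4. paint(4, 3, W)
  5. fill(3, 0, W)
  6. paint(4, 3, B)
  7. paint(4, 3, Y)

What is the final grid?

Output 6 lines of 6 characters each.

After op 1 paint(3,4,B):
GGRRWG
GGRRWG
GGRRWG
GBBBBG
GGGGGG
GGGGGG
After op 2 paint(2,4,G):
GGRRWG
GGRRWG
GGRRGG
GBBBBG
GGGGGG
GGGGGG
After op 3 paint(5,3,B):
GGRRWG
GGRRWG
GGRRGG
GBBBBG
GGGGGG
GGGBGG
After op 4 paint(4,3,W):
GGRRWG
GGRRWG
GGRRGG
GBBBBG
GGGWGG
GGGBGG
After op 5 fill(3,0,W) [13 cells changed]:
WWRRWG
WWRRWG
WWRRGG
WBBBBG
WWWWGG
WWWBGG
After op 6 paint(4,3,B):
WWRRWG
WWRRWG
WWRRGG
WBBBBG
WWWBGG
WWWBGG
After op 7 paint(4,3,Y):
WWRRWG
WWRRWG
WWRRGG
WBBBBG
WWWYGG
WWWBGG

Answer: WWRRWG
WWRRWG
WWRRGG
WBBBBG
WWWYGG
WWWBGG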